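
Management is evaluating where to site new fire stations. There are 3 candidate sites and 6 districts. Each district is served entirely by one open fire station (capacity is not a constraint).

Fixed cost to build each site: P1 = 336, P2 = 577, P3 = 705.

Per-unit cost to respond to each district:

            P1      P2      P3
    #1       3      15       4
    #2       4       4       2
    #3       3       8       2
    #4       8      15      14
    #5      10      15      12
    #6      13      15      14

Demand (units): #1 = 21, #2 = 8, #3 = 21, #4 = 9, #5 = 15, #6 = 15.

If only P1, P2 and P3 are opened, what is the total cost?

Total cost: 2156

Each district is assigned to its cheapest site among the open ones.
{P1, P2, P3}: #1→P1 3·21=63, #2→P3 2·8=16, #3→P3 2·21=42, #4→P1 8·9=72, #5→P1 10·15=150, #6→P1 13·15=195. Service 538; fixed 1618; total 2156.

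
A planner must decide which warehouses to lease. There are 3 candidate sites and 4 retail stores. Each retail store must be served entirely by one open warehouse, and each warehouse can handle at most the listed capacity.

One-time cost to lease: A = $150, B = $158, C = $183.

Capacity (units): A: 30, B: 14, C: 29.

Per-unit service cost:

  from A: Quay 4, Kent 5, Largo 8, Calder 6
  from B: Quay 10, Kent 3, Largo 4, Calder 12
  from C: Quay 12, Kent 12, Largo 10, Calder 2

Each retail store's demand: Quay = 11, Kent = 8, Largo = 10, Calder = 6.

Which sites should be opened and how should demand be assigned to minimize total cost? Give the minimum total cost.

Minimum total cost: 468

Open {A, B}: Quay→A 4·11=44, Kent→A 5·8=40, Largo→B 4·10=40, Calder→A 6·6=36.
Loads: A carries 25/30, B carries 10/14. Service 160; fixed 308; total 468.
Next best feasible plan costs 492.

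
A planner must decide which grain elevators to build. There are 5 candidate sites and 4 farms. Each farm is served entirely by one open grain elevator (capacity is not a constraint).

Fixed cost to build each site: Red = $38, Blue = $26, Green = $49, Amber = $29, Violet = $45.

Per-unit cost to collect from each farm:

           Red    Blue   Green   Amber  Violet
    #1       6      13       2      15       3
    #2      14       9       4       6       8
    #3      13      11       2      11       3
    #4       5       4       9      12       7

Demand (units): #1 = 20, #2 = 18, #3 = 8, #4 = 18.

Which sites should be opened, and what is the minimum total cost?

For any fixed open set, each farm goes to its cheapest open site; total = fixed + service.
{Blue, Green}: #1→Green 2·20=40, #2→Green 4·18=72, #3→Green 2·8=16, #4→Blue 4·18=72. Service 200; fixed 75; total 275.
{Blue, Green, Amber}: service 200 + fixed 104 = 304
{Red, Green}: #1→Green 2·20=40, #2→Green 4·18=72, #3→Green 2·8=16, #4→Red 5·18=90. Service 218; fixed 87; total 305.
{Red, Blue, Green, Amber, Violet}: #1→Green 2·20=40, #2→Green 4·18=72, #3→Green 2·8=16, #4→Blue 4·18=72. Service 200; fixed 187; total 387.
No other subset beats 275.

Open Blue and Green; minimum total cost 275.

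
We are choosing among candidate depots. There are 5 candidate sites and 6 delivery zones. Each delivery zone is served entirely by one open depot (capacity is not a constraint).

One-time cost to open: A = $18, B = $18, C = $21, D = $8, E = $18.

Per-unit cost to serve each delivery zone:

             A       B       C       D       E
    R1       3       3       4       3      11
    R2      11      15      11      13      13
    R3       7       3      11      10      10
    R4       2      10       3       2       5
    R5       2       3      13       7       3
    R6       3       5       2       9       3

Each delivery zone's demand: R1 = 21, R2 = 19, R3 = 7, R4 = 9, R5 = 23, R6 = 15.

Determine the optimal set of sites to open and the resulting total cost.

For any fixed open set, each delivery zone goes to its cheapest open site; total = fixed + service.
{A, B}: R1→A 3·21=63, R2→A 11·19=209, R3→B 3·7=21, R4→A 2·9=18, R5→A 2·23=46, R6→A 3·15=45. Service 402; fixed 36; total 438.
{A, B, C}: service 387 + fixed 57 = 444
{A, B, D}: R1→A 3·21=63, R2→A 11·19=209, R3→B 3·7=21, R4→A 2·9=18, R5→A 2·23=46, R6→A 3·15=45. Service 402; fixed 44; total 446.
{A, B, C, D, E}: service 387 + fixed 83 = 470
No other subset beats 438.

Open A and B; minimum total cost 438.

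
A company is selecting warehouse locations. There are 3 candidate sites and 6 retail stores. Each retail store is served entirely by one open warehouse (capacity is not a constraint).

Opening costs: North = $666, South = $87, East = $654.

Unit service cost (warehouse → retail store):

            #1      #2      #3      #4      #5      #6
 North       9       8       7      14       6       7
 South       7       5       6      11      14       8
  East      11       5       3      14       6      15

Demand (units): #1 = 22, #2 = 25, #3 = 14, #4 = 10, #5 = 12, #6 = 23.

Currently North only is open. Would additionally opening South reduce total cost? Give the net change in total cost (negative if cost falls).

Current service cost with {North}: 869.
Adding South: each retail store re-picks its cheapest; new service cost 706, saving 163.
Extra fixed cost: 87. Net change = 87 − 163 = -76.
(Totals: 1535 → 1459.)

Yes — net change −76 (cost falls by 76).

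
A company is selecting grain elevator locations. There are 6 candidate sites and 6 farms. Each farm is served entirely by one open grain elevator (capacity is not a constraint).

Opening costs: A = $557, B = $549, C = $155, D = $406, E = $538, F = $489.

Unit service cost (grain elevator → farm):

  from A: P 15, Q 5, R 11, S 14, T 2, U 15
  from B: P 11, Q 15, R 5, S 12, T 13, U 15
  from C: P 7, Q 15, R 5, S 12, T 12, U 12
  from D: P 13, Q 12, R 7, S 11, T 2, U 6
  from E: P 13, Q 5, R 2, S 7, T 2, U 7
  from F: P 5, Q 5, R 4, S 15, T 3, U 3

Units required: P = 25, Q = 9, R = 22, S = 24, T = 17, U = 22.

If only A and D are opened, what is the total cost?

Total cost: 1917

Each farm is assigned to its cheapest site among the open ones.
{A, D}: P→D 13·25=325, Q→A 5·9=45, R→D 7·22=154, S→D 11·24=264, T→A 2·17=34, U→D 6·22=132. Service 954; fixed 963; total 1917.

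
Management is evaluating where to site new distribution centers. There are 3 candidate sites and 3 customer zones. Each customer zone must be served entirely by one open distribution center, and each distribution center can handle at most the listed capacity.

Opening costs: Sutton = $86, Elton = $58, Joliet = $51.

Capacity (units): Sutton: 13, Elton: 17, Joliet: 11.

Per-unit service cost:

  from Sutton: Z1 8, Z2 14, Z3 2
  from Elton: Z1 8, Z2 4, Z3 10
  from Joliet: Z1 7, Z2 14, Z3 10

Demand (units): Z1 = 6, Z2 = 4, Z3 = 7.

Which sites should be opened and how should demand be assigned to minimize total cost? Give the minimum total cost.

Open {Elton}: Z1→Elton 8·6=48, Z2→Elton 4·4=16, Z3→Elton 10·7=70.
Loads: Elton carries 17/17. Service 134; fixed 58; total 192.
Next best feasible plan costs 222.

Minimum total cost: 192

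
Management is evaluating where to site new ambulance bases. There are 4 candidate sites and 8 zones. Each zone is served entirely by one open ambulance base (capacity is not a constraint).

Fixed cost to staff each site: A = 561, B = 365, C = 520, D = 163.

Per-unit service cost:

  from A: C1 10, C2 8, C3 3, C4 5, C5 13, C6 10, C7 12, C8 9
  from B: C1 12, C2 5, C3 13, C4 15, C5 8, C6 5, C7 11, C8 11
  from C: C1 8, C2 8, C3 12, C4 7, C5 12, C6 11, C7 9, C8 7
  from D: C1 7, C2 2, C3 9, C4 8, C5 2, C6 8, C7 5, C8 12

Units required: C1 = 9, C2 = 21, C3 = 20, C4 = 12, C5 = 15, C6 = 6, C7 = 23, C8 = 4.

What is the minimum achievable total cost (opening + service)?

Minimum total cost: 785

For any fixed open set, each zone goes to its cheapest open site; total = fixed + service.
{D}: C1→D 7·9=63, C2→D 2·21=42, C3→D 9·20=180, C4→D 8·12=96, C5→D 2·15=30, C6→D 8·6=48, C7→D 5·23=115, C8→D 12·4=48. Service 622; fixed 163; total 785.
{B, D}: service 600 + fixed 528 = 1128
{A, D}: C1→D 7·9=63, C2→D 2·21=42, C3→A 3·20=60, C4→A 5·12=60, C5→D 2·15=30, C6→D 8·6=48, C7→D 5·23=115, C8→A 9·4=36. Service 454; fixed 724; total 1178.
{A, B, C, D}: service 428 + fixed 1609 = 2037
No other subset beats 785.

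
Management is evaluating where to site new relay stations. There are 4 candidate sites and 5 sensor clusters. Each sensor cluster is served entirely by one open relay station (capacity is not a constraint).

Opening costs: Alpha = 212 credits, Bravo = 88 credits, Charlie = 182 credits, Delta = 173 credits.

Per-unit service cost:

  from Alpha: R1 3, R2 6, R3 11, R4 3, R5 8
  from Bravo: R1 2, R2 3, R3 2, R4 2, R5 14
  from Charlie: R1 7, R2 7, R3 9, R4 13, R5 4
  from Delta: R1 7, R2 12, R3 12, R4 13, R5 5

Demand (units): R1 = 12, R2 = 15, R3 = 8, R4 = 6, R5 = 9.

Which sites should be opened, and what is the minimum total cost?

For any fixed open set, each sensor cluster goes to its cheapest open site; total = fixed + service.
{Bravo}: R1→Bravo 2·12=24, R2→Bravo 3·15=45, R3→Bravo 2·8=16, R4→Bravo 2·6=12, R5→Bravo 14·9=126. Service 223; fixed 88; total 311.
{Bravo, Charlie}: service 133 + fixed 270 = 403
{Bravo, Delta}: service 142 + fixed 261 = 403
{Alpha, Bravo, Charlie, Delta}: service 133 + fixed 655 = 788
No other subset beats 311.

Open Bravo only; minimum total cost 311.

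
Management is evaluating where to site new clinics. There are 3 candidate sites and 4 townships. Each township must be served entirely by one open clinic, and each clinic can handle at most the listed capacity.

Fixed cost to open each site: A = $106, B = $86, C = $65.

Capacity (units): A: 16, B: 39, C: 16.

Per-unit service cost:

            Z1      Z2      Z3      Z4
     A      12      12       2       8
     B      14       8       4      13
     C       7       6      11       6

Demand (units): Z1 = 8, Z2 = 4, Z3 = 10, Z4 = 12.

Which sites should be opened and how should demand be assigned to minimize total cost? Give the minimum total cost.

Minimum total cost: 399

Open {B, C}: Z1→B 14·8=112, Z2→C 6·4=24, Z3→B 4·10=40, Z4→C 6·12=72.
Loads: B carries 18/39, C carries 16/16. Service 248; fixed 151; total 399.
Next best feasible plan costs 407.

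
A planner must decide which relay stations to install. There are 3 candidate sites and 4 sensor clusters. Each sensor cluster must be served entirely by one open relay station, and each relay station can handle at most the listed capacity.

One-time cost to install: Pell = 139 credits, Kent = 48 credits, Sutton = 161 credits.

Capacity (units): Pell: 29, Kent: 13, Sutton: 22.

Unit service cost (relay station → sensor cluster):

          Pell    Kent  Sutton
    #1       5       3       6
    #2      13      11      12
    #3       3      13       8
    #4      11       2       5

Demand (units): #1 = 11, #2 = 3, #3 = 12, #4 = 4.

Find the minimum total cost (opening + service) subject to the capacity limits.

Open {Pell, Kent}: #1→Pell 5·11=55, #2→Kent 11·3=33, #3→Pell 3·12=36, #4→Kent 2·4=8.
Loads: Pell carries 23/29, Kent carries 7/13. Service 132; fixed 187; total 319.
Next best feasible plan costs 325.

Minimum total cost: 319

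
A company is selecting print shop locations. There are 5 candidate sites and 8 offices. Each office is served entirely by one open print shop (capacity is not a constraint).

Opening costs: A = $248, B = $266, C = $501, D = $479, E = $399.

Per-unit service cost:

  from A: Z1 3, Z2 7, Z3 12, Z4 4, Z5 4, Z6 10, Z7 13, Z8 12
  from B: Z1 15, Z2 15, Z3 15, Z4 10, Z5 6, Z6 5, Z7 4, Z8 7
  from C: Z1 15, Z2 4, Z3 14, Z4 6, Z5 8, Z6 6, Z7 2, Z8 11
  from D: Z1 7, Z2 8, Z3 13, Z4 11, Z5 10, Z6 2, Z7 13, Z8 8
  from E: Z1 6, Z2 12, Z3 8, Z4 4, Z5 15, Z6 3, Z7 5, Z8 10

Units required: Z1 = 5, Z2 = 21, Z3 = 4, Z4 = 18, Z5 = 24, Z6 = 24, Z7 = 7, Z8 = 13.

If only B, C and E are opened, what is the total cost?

Each office is assigned to its cheapest site among the open ones.
{B, C, E}: Z1→E 6·5=30, Z2→C 4·21=84, Z3→E 8·4=32, Z4→E 4·18=72, Z5→B 6·24=144, Z6→E 3·24=72, Z7→C 2·7=14, Z8→B 7·13=91. Service 539; fixed 1166; total 1705.

Total cost: 1705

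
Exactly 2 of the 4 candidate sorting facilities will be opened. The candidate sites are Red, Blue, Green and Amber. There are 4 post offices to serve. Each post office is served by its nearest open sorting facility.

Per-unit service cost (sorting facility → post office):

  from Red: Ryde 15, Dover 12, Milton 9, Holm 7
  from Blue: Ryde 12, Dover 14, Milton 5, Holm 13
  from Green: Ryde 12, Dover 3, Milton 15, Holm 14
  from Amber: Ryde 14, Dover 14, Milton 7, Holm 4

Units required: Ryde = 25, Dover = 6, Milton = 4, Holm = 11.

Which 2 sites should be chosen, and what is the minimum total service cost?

With exactly 2 open, each post office uses its cheapest among the chosen.
{Green, Amber}: Ryde→Green 12·25=300, Dover→Green 3·6=18, Milton→Amber 7·4=28, Holm→Amber 4·11=44. Service cost 390.
{Red, Green}: service cost 431
{Blue, Amber}: service cost 448
Among all 6 size-2 choices, {Green, Amber} is lowest.

Choose Green and Amber; total service cost 390.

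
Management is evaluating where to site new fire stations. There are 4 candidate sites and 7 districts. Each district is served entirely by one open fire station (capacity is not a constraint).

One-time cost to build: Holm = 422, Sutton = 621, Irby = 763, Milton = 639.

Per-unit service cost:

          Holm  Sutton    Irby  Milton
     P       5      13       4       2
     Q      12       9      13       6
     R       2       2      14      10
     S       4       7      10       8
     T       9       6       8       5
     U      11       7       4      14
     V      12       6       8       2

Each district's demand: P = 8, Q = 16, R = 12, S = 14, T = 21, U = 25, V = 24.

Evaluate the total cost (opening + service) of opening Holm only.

Total cost: 1486

Each district is assigned to its cheapest site among the open ones.
{Holm}: P→Holm 5·8=40, Q→Holm 12·16=192, R→Holm 2·12=24, S→Holm 4·14=56, T→Holm 9·21=189, U→Holm 11·25=275, V→Holm 12·24=288. Service 1064; fixed 422; total 1486.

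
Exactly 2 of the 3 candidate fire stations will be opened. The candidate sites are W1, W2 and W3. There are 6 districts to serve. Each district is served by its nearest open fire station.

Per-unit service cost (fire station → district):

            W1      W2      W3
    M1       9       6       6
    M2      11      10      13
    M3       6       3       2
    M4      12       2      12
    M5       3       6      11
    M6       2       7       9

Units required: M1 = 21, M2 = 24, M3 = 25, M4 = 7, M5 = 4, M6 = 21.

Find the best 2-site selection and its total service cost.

Choose W1 and W2; total service cost 509.

With exactly 2 open, each district uses its cheapest among the chosen.
{W1, W2}: M1→W2 6·21=126, M2→W2 10·24=240, M3→W2 3·25=75, M4→W2 2·7=14, M5→W1 3·4=12, M6→W1 2·21=42. Service cost 509.
{W1, W3}: service cost 578
{W2, W3}: service cost 601
Among all 3 size-2 choices, {W1, W2} is lowest.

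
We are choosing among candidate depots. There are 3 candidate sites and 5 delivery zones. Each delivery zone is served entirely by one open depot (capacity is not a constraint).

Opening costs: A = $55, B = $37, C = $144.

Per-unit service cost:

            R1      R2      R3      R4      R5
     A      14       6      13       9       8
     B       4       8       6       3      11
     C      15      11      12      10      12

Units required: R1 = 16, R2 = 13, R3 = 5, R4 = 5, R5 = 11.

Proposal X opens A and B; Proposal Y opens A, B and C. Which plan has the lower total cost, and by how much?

Proposal X is cheaper by 144.

Proposal X: {A, B}: R1→B 4·16=64, R2→A 6·13=78, R3→B 6·5=30, R4→B 3·5=15, R5→A 8·11=88. Service 275; fixed 92; total 367.
Proposal Y: {A, B, C}: R1→B 4·16=64, R2→A 6·13=78, R3→B 6·5=30, R4→B 3·5=15, R5→A 8·11=88. Service 275; fixed 236; total 511.
Difference: |367 − 511| = 144.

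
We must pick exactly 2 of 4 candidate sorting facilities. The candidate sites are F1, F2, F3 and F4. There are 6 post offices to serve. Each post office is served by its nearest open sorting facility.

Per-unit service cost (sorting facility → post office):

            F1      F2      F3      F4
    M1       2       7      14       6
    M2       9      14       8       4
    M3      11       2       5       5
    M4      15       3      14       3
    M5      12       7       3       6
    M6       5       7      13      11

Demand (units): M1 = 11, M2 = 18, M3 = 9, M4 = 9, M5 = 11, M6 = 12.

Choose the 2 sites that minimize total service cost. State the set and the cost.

With exactly 2 open, each post office uses its cheapest among the chosen.
{F1, F4}: M1→F1 2·11=22, M2→F4 4·18=72, M3→F4 5·9=45, M4→F4 3·9=27, M5→F4 6·11=66, M6→F1 5·12=60. Service cost 292.
{F2, F4}: service cost 333
{F1, F2}: service cost 366
Among all 6 size-2 choices, {F1, F4} is lowest.

Choose F1 and F4; total service cost 292.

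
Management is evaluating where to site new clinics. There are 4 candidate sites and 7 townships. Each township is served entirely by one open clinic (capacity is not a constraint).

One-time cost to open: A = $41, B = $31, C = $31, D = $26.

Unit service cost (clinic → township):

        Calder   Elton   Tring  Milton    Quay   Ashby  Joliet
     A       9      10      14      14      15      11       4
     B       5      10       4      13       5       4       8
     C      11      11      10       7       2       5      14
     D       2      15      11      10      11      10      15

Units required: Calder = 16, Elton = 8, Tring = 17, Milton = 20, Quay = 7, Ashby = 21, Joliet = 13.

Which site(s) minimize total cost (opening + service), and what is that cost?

Open A, B, C and D; minimum total cost 599.

For any fixed open set, each township goes to its cheapest open site; total = fixed + service.
{A, B, C, D}: Calder→D 2·16=32, Elton→A 10·8=80, Tring→B 4·17=68, Milton→C 7·20=140, Quay→C 2·7=14, Ashby→B 4·21=84, Joliet→A 4·13=52. Service 470; fixed 129; total 599.
{B, C, D}: service 522 + fixed 88 = 610
{A, B, C}: service 518 + fixed 103 = 621
{D}: service 1021 + fixed 26 = 1047
No other subset beats 599.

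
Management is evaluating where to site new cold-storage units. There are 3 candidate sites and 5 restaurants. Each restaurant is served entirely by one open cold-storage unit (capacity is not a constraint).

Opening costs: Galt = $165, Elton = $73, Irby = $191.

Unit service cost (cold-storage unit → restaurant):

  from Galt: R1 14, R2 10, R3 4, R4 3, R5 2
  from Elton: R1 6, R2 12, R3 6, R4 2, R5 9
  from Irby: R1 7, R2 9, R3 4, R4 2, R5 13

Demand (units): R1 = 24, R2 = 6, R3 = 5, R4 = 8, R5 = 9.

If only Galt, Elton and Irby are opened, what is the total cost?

Each restaurant is assigned to its cheapest site among the open ones.
{Galt, Elton, Irby}: R1→Elton 6·24=144, R2→Irby 9·6=54, R3→Galt 4·5=20, R4→Elton 2·8=16, R5→Galt 2·9=18. Service 252; fixed 429; total 681.

Total cost: 681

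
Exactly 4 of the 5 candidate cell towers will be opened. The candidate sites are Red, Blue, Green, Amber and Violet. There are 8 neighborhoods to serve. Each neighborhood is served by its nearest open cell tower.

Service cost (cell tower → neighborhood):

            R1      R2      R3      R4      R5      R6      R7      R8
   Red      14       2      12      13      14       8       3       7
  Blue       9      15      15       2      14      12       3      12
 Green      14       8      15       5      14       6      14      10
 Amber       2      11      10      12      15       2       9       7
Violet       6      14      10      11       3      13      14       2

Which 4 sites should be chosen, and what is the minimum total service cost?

Choose Red, Blue, Amber and Violet; total service cost 26.

With exactly 4 open, each neighborhood uses its cheapest among the chosen.
{Red, Blue, Amber, Violet}: R1→Amber 2, R2→Red 2, R3→Amber 10, R4→Blue 2, R5→Violet 3, R6→Amber 2, R7→Red 3, R8→Violet 2. Service cost 26.
{Red, Green, Amber, Violet}: service cost 29
{Blue, Green, Amber, Violet}: service cost 32
Among all 5 size-4 choices, {Red, Blue, Amber, Violet} is lowest.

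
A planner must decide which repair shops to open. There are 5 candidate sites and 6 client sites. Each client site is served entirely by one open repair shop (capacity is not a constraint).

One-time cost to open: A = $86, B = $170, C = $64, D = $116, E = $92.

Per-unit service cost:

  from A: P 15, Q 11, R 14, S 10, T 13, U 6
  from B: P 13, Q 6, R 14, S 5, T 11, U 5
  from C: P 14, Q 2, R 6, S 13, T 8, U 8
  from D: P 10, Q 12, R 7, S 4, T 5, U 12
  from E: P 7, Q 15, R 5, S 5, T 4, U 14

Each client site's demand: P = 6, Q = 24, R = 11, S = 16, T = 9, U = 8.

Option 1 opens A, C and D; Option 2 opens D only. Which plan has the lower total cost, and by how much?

Option 1: {A, C, D}: P→D 10·6=60, Q→C 2·24=48, R→C 6·11=66, S→D 4·16=64, T→D 5·9=45, U→A 6·8=48. Service 331; fixed 266; total 597.
Option 2: {D}: P→D 10·6=60, Q→D 12·24=288, R→D 7·11=77, S→D 4·16=64, T→D 5·9=45, U→D 12·8=96. Service 630; fixed 116; total 746.
Difference: |597 − 746| = 149.

Option 1 is cheaper by 149.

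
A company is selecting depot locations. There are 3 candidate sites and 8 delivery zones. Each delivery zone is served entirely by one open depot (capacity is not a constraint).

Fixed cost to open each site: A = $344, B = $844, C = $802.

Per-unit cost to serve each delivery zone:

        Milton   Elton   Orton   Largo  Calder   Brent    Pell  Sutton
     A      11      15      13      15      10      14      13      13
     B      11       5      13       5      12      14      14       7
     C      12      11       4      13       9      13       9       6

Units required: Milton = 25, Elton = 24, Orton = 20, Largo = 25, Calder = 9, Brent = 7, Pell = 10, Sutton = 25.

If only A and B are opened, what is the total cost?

Each delivery zone is assigned to its cheapest site among the open ones.
{A, B}: Milton→A 11·25=275, Elton→B 5·24=120, Orton→A 13·20=260, Largo→B 5·25=125, Calder→A 10·9=90, Brent→A 14·7=98, Pell→A 13·10=130, Sutton→B 7·25=175. Service 1273; fixed 1188; total 2461.

Total cost: 2461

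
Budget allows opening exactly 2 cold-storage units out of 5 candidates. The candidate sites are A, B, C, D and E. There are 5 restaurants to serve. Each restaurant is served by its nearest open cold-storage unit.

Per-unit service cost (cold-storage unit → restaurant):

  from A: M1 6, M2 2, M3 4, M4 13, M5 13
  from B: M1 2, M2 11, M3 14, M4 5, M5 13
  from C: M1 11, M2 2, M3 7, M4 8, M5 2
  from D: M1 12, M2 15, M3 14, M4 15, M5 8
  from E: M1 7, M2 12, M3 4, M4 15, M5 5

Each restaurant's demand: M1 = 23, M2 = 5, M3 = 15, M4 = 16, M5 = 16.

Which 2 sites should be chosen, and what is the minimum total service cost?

Choose B and C; total service cost 273.

With exactly 2 open, each restaurant uses its cheapest among the chosen.
{B, C}: M1→B 2·23=46, M2→C 2·5=10, M3→C 7·15=105, M4→B 5·16=80, M5→C 2·16=32. Service cost 273.
{B, E}: service cost 321
{A, C}: service cost 368
Among all 10 size-2 choices, {B, C} is lowest.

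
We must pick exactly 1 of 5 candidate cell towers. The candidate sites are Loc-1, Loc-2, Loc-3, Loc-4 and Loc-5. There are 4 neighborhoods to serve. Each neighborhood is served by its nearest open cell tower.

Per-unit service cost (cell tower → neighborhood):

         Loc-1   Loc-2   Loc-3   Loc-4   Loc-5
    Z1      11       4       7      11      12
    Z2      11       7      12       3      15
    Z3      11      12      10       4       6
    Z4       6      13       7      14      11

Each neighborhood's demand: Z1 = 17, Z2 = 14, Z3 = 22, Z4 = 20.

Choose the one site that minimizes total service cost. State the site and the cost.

With exactly 1 open, each neighborhood uses its cheapest among the chosen.
{Loc-4}: Z1→Loc-4 11·17=187, Z2→Loc-4 3·14=42, Z3→Loc-4 4·22=88, Z4→Loc-4 14·20=280. Service cost 597.
{Loc-3}: service cost 647
{Loc-2}: service cost 690
Among all 5 size-1 choices, {Loc-4} is lowest.

Choose Loc-4 only; total service cost 597.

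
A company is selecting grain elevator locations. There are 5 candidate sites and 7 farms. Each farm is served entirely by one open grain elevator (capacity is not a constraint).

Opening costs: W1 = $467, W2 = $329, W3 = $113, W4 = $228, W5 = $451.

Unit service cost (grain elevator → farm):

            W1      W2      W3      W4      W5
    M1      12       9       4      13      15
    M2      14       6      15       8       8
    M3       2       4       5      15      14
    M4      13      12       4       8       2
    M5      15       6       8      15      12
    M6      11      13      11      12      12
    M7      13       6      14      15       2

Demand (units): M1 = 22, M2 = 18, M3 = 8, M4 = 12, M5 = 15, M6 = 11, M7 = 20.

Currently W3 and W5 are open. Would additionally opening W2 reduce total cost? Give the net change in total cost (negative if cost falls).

Current service cost with {W3, W5}: 577.
Adding W2: each farm re-picks its cheapest; new service cost 503, saving 74.
Extra fixed cost: 329. Net change = 329 − 74 = 255.
(Totals: 1141 → 1396.)

No — net change +255 (cost rises by 255).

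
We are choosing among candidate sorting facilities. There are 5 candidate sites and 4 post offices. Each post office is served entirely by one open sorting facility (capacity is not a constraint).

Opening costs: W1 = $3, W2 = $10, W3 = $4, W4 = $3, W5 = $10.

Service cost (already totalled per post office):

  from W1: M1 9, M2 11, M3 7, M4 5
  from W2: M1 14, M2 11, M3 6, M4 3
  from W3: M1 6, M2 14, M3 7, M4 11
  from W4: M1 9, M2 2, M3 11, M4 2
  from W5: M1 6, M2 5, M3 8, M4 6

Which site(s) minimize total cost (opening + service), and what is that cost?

Open W3 and W4; minimum total cost 24.

For any fixed open set, each post office goes to its cheapest open site; total = fixed + service.
{W3, W4}: M1→W3 6, M2→W4 2, M3→W3 7, M4→W4 2. Service 17; fixed 7; total 24.
{W1, W4}: service 20 + fixed 6 = 26
{W1, W3, W4}: service 17 + fixed 10 = 27
{W1, W2, W3, W4, W5}: service 16 + fixed 30 = 46
No other subset beats 24.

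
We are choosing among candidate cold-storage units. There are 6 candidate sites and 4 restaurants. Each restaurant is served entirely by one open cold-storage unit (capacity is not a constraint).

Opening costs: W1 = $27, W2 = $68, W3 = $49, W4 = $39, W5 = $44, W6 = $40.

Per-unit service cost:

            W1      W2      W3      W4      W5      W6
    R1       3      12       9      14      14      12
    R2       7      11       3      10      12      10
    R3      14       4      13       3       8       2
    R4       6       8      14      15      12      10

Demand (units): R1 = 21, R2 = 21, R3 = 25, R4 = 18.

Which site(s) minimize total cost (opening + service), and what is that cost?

For any fixed open set, each restaurant goes to its cheapest open site; total = fixed + service.
{W1, W3, W6}: R1→W1 3·21=63, R2→W3 3·21=63, R3→W6 2·25=50, R4→W1 6·18=108. Service 284; fixed 116; total 400.
{W1, W3, W4}: service 309 + fixed 115 = 424
{W1, W6}: service 368 + fixed 67 = 435
{W1, W2, W3, W4, W5, W6}: R1→W1 3·21=63, R2→W3 3·21=63, R3→W6 2·25=50, R4→W1 6·18=108. Service 284; fixed 267; total 551.
No other subset beats 400.

Open W1, W3 and W6; minimum total cost 400.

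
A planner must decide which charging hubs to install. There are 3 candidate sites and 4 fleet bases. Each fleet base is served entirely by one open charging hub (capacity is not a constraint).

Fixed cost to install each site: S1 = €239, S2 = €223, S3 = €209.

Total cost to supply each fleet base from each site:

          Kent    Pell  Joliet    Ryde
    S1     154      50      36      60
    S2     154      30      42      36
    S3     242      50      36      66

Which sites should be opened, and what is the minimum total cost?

Open S2 only; minimum total cost 485.

For any fixed open set, each fleet base goes to its cheapest open site; total = fixed + service.
{S2}: Kent→S2 154, Pell→S2 30, Joliet→S2 42, Ryde→S2 36. Service 262; fixed 223; total 485.
{S1}: service 300 + fixed 239 = 539
{S3}: service 394 + fixed 209 = 603
{S1, S2, S3}: service 256 + fixed 671 = 927
No other subset beats 485.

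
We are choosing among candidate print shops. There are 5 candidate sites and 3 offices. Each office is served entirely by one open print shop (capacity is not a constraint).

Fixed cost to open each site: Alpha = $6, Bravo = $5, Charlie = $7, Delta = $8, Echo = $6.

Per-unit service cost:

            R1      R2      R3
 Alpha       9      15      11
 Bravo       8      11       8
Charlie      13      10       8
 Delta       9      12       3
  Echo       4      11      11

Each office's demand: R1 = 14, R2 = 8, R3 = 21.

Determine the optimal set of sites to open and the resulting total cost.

For any fixed open set, each office goes to its cheapest open site; total = fixed + service.
{Charlie, Delta, Echo}: R1→Echo 4·14=56, R2→Charlie 10·8=80, R3→Delta 3·21=63. Service 199; fixed 21; total 220.
{Delta, Echo}: R1→Echo 4·14=56, R2→Echo 11·8=88, R3→Delta 3·21=63. Service 207; fixed 14; total 221.
{Bravo, Charlie, Delta, Echo}: service 199 + fixed 26 = 225
{Alpha, Bravo, Charlie, Delta, Echo}: R1→Echo 4·14=56, R2→Charlie 10·8=80, R3→Delta 3·21=63. Service 199; fixed 32; total 231.
No other subset beats 220.

Open Charlie, Delta and Echo; minimum total cost 220.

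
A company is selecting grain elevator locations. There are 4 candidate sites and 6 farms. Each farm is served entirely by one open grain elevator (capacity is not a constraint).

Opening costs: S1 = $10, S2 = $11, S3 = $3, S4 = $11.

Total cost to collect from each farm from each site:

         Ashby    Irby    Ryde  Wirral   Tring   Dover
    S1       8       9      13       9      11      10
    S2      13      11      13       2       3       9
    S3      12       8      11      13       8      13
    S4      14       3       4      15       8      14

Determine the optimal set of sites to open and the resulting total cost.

Open S2 and S4; minimum total cost 56.

For any fixed open set, each farm goes to its cheapest open site; total = fixed + service.
{S2, S4}: Ashby→S2 13, Irby→S4 3, Ryde→S4 4, Wirral→S2 2, Tring→S2 3, Dover→S2 9. Service 34; fixed 22; total 56.
{S2, S3, S4}: Ashby→S3 12, Irby→S4 3, Ryde→S4 4, Wirral→S2 2, Tring→S2 3, Dover→S2 9. Service 33; fixed 25; total 58.
{S2, S3}: service 45 + fixed 14 = 59
{S1, S2, S3, S4}: Ashby→S1 8, Irby→S4 3, Ryde→S4 4, Wirral→S2 2, Tring→S2 3, Dover→S2 9. Service 29; fixed 35; total 64.
(All 15 nonempty subsets were checked; S2 and S4 is lowest.)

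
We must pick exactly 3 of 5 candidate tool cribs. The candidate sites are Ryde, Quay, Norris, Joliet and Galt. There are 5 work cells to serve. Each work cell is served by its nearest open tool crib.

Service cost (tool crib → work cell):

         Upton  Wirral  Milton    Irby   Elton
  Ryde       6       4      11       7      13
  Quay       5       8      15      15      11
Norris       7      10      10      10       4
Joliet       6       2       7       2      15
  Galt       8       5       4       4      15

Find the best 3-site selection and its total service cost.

Choose Norris, Joliet and Galt; total service cost 18.

With exactly 3 open, each work cell uses its cheapest among the chosen.
{Norris, Joliet, Galt}: Upton→Joliet 6, Wirral→Joliet 2, Milton→Galt 4, Irby→Joliet 2, Elton→Norris 4. Service cost 18.
{Quay, Norris, Joliet}: service cost 20
{Ryde, Norris, Joliet}: service cost 21
Among all 10 size-3 choices, {Norris, Joliet, Galt} is lowest.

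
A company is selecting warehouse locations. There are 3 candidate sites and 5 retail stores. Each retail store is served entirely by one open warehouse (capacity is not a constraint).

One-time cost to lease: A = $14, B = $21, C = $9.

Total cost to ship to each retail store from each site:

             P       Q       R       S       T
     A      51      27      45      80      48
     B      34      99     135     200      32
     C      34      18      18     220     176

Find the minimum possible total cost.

Minimum total cost: 221

For any fixed open set, each retail store goes to its cheapest open site; total = fixed + service.
{A, C}: P→C 34, Q→C 18, R→C 18, S→A 80, T→A 48. Service 198; fixed 23; total 221.
{A, B, C}: service 182 + fixed 44 = 226
{A, B}: service 218 + fixed 35 = 253
{C}: P→C 34, Q→C 18, R→C 18, S→C 220, T→C 176. Service 466; fixed 9; total 475.
No other subset beats 221.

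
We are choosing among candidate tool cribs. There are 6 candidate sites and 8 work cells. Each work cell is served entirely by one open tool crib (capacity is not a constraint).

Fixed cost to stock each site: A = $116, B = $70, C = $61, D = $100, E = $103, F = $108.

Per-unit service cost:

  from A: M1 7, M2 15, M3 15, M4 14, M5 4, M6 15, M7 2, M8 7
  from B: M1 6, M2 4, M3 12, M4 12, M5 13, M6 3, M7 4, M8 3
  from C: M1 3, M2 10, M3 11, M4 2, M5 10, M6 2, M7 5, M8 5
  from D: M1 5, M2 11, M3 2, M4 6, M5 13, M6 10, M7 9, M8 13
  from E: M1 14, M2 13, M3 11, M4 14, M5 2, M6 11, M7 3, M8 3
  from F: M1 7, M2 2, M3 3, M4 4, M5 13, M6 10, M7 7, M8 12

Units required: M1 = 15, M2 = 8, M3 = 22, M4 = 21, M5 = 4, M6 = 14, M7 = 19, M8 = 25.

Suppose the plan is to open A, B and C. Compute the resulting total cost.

Total cost: 765

Each work cell is assigned to its cheapest site among the open ones.
{A, B, C}: M1→C 3·15=45, M2→B 4·8=32, M3→C 11·22=242, M4→C 2·21=42, M5→A 4·4=16, M6→C 2·14=28, M7→A 2·19=38, M8→B 3·25=75. Service 518; fixed 247; total 765.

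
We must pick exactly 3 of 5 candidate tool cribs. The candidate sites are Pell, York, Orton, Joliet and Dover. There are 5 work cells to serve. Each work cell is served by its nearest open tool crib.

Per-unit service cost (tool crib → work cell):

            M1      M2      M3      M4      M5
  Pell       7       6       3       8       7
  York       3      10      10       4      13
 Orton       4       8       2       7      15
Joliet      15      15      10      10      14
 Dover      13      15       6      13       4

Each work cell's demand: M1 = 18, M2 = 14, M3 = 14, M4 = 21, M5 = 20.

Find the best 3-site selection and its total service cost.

With exactly 3 open, each work cell uses its cheapest among the chosen.
{Pell, York, Dover}: M1→York 3·18=54, M2→Pell 6·14=84, M3→Pell 3·14=42, M4→York 4·21=84, M5→Dover 4·20=80. Service cost 344.
{York, Orton, Dover}: service cost 358
{Pell, York, Orton}: service cost 390
Among all 10 size-3 choices, {Pell, York, Dover} is lowest.

Choose Pell, York and Dover; total service cost 344.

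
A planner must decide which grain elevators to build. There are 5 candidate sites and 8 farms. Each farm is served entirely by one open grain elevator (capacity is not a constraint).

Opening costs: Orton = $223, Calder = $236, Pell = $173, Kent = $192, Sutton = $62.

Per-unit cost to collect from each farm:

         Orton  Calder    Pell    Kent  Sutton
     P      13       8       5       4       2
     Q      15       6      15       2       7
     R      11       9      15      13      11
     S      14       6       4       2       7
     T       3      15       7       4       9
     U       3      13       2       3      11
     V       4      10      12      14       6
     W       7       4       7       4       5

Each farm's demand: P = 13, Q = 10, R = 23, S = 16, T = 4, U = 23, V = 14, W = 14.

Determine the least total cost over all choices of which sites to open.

For any fixed open set, each farm goes to its cheapest open site; total = fixed + service.
{Kent, Sutton}: P→Sutton 2·13=26, Q→Kent 2·10=20, R→Sutton 11·23=253, S→Kent 2·16=32, T→Kent 4·4=16, U→Kent 3·23=69, V→Sutton 6·14=84, W→Kent 4·14=56. Service 556; fixed 254; total 810.
{Pell, Sutton}: service 641 + fixed 235 = 876
{Kent}: service 740 + fixed 192 = 932
{Orton, Calder, Pell, Kent, Sutton}: P→Sutton 2·13=26, Q→Kent 2·10=20, R→Calder 9·23=207, S→Kent 2·16=32, T→Orton 3·4=12, U→Pell 2·23=46, V→Orton 4·14=56, W→Calder 4·14=56. Service 455; fixed 886; total 1341.
No other subset beats 810.

Minimum total cost: 810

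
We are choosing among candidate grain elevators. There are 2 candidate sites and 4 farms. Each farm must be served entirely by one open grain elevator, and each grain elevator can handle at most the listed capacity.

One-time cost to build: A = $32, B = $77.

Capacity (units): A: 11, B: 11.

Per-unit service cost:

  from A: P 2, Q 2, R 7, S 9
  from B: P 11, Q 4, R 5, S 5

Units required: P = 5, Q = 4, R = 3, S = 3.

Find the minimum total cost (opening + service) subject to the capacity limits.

Minimum total cost: 157

Open {A, B}: P→A 2·5=10, Q→A 2·4=8, R→B 5·3=15, S→B 5·3=15.
Loads: A carries 9/11, B carries 6/11. Service 48; fixed 109; total 157.
Next best feasible plan costs 165.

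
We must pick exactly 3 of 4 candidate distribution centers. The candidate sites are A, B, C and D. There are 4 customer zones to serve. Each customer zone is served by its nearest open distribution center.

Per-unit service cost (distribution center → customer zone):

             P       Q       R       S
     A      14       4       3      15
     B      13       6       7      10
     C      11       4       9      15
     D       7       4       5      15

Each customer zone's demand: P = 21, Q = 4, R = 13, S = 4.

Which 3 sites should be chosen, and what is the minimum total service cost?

Choose A, B and D; total service cost 242.

With exactly 3 open, each customer zone uses its cheapest among the chosen.
{A, B, D}: P→D 7·21=147, Q→A 4·4=16, R→A 3·13=39, S→B 10·4=40. Service cost 242.
{A, C, D}: service cost 262
{B, C, D}: service cost 268
Among all 4 size-3 choices, {A, B, D} is lowest.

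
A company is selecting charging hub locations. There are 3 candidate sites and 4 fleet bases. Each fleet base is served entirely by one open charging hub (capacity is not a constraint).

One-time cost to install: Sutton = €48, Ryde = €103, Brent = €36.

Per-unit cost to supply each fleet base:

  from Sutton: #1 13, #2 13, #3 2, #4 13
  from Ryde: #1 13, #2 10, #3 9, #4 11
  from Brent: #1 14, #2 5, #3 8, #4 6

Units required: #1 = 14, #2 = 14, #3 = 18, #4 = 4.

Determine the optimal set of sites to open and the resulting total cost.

Open Sutton and Brent; minimum total cost 396.

For any fixed open set, each fleet base goes to its cheapest open site; total = fixed + service.
{Sutton, Brent}: #1→Sutton 13·14=182, #2→Brent 5·14=70, #3→Sutton 2·18=36, #4→Brent 6·4=24. Service 312; fixed 84; total 396.
{Brent}: service 434 + fixed 36 = 470
{Sutton, Ryde, Brent}: #1→Sutton 13·14=182, #2→Brent 5·14=70, #3→Sutton 2·18=36, #4→Brent 6·4=24. Service 312; fixed 187; total 499.
No other subset beats 396.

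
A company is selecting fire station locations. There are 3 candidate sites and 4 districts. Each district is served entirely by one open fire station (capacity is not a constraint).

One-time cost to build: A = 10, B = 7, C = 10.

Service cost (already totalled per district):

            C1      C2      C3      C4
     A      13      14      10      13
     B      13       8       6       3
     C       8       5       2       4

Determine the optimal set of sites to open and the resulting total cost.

For any fixed open set, each district goes to its cheapest open site; total = fixed + service.
{C}: C1→C 8, C2→C 5, C3→C 2, C4→C 4. Service 19; fixed 10; total 29.
{B, C}: service 18 + fixed 17 = 35
{B}: service 30 + fixed 7 = 37
{A, B, C}: C1→C 8, C2→C 5, C3→C 2, C4→B 3. Service 18; fixed 27; total 45.
No other subset beats 29.

Open C only; minimum total cost 29.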